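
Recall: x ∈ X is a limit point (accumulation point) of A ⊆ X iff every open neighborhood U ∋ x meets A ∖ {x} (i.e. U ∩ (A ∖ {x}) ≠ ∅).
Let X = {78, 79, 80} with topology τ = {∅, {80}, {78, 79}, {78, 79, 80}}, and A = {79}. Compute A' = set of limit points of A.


A' = {78}

For each x ∈ X, list the open sets U ∈ τ with x ∈ U, then check whether U ∩ (A ∖ {x}) ≠ ∅ for every such U.
  x = 78: opens ∋ x are {78, 79}, {78, 79, 80}; each meets A ∖ {78}, so x IS a limit point.
  x = 79: open {78, 79} ∋ x has {78, 79} ∩ (A ∖ {79}) = ∅, so x is NOT a limit point.
  x = 80: open {80} ∋ x has {80} ∩ (A ∖ {80}) = ∅, so x is NOT a limit point.
Collecting: A' = {78}.


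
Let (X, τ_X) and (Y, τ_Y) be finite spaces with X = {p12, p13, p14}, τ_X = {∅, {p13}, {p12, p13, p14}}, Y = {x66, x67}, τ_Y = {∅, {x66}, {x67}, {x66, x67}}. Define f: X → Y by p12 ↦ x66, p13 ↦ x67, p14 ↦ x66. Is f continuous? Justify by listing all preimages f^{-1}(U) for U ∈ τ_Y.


f is NOT continuous.

Compute f^{-1}(U) for each U ∈ τ_Y:
  U = ∅: f^{-1}(U) = ∅ ∈ τ_X ✓.
  U = {x66}: f^{-1}(U) = {p12, p14} ∉ τ_X ✗.
  U = {x67}: f^{-1}(U) = {p13} ∈ τ_X ✓.
  U = {x66, x67}: f^{-1}(U) = {p12, p13, p14} ∈ τ_X ✓.
Found U = {x66} with f^{-1}(U) = {p12, p14} not in τ_X. Therefore f is NOT continuous.


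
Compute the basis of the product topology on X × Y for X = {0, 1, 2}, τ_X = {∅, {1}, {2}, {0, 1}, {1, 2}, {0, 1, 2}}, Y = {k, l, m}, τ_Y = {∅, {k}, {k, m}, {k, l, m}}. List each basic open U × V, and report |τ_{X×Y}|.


Basis B = {∅ × ∅, {1} × {k}, {2} × {k}, {0, 1} × {k}, {1} × {k, m}, {1, 2} × {k}, {2} × {k, m}, {0, 1, 2} × {k}, {1} × {k, l, m}, {2} × {k, l, m}, {0, 1} × {k, m}, {1, 2} × {k, m}, {0, 1} × {k, l, m}, {0, 1, 2} × {k, m}, {1, 2} × {k, l, m}, {0, 1, 2} × {k, l, m}}; |τ_{X×Y}| = 40.

Enumerate products U × V with U ∈ τ_X, V ∈ τ_Y (deduplicated):
  ∅ × ∅ = {} (∅)
  {1} × {k} = {(1,k)}
  {2} × {k} = {(2,k)}
  {0, 1} × {k} = {(0,k), (1,k)}
  {1} × {k, m} = {(1,k), (1,m)}
  {1, 2} × {k} = {(1,k), (2,k)}
  {2} × {k, m} = {(2,k), (2,m)}
  {0, 1, 2} × {k} = {(0,k), (1,k), (2,k)}
  {1} × {k, l, m} = {(1,k), (1,l), (1,m)}
  {2} × {k, l, m} = {(2,k), (2,l), (2,m)}
  {0, 1} × {k, m} = {(0,k), (0,m), (1,k), (1,m)}
  {1, 2} × {k, m} = {(1,k), (1,m), (2,k), (2,m)}
  {0, 1} × {k, l, m} = {(0,k), (0,l), (0,m), (1,k), (1,l), (1,m)}
  {0, 1, 2} × {k, m} = {(0,k), (0,m), (1,k), (1,m), (2,k), (2,m)}
  {1, 2} × {k, l, m} = {(1,k), (1,l), (1,m), (2,k), (2,l), (2,m)}
  {0, 1, 2} × {k, l, m} = {(0,k), (0,l), (0,m), (1,k), (1,l), (1,m), (2,k), (2,l), (2,m)}
These 16 distinct sets form the basis B.
Close under arbitrary unions to get τ_{X×Y}; counting gives |τ_{X×Y}| = 40.


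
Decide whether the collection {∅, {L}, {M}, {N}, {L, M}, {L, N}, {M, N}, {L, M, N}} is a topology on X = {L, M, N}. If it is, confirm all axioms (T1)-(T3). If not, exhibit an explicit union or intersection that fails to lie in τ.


τ IS a topology on X.

Axiom (T1): ∅ ∈ τ? Yes; X ∈ τ? Yes.
Axiom (T2/T3): check pairwise unions and intersections of members of τ.
All pairwise intersections and unions checked — each lies in τ. Therefore τ satisfies (T1), (T2), (T3): it IS a topology on X.


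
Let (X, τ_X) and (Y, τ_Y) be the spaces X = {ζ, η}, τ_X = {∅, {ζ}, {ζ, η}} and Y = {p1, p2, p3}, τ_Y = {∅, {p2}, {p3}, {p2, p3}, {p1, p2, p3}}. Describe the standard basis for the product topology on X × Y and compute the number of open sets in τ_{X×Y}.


Basis B = {∅ × ∅, {ζ} × {p2}, {ζ} × {p3}, {ζ} × {p2, p3}, {ζ, η} × {p2}, {ζ, η} × {p3}, {ζ} × {p1, p2, p3}, {ζ, η} × {p2, p3}, {ζ, η} × {p1, p2, p3}}; |τ_{X×Y}| = 14.

Enumerate products U × V with U ∈ τ_X, V ∈ τ_Y (deduplicated):
  ∅ × ∅ = {} (∅)
  {ζ} × {p2} = {(ζ,p2)}
  {ζ} × {p3} = {(ζ,p3)}
  {ζ} × {p2, p3} = {(ζ,p2), (ζ,p3)}
  {ζ, η} × {p2} = {(ζ,p2), (η,p2)}
  {ζ, η} × {p3} = {(ζ,p3), (η,p3)}
  {ζ} × {p1, p2, p3} = {(ζ,p1), (ζ,p2), (ζ,p3)}
  {ζ, η} × {p2, p3} = {(ζ,p2), (ζ,p3), (η,p2), (η,p3)}
  {ζ, η} × {p1, p2, p3} = {(ζ,p1), (ζ,p2), (ζ,p3), (η,p1), (η,p2), (η,p3)}
These 9 distinct sets form the basis B.
Close under arbitrary unions to get τ_{X×Y}; counting gives |τ_{X×Y}| = 14.


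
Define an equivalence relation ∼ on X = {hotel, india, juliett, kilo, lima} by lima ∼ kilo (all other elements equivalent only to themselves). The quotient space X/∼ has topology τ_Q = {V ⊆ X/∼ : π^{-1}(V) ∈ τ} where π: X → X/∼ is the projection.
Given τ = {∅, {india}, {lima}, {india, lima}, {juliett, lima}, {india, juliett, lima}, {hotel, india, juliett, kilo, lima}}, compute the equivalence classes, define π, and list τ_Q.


X/∼ = {[hotel], [india], [juliett], [kilo=lima]}; |τ_Q| = 3.

Equivalence classes: [hotel], [india], [juliett], [kilo=lima].
Quotient map π: X → X/∼ sends hotel ↦ [hotel], india ↦ [india], juliett ↦ [juliett], kilo ↦ [kilo=lima], lima ↦ [kilo=lima].
For each subset V ⊆ X/∼, compute π^{-1}(V) ⊆ X and check whether π^{-1}(V) ∈ τ. V is open in τ_Q iff π^{-1}(V) ∈ τ.
  V = {}: π^{-1}(V) = ∅ ∈ τ ✓.
  V = {[hotel]}: π^{-1}(V) = {hotel} ∉ τ ✗.
  V = {[india]}: π^{-1}(V) = {india} ∈ τ ✓.
  V = {[hotel], [india]}: π^{-1}(V) = {hotel, india} ∉ τ ✗.
  V = {[juliett]}: π^{-1}(V) = {juliett} ∉ τ ✗.
  V = {[hotel], [juliett]}: π^{-1}(V) = {hotel, juliett} ∉ τ ✗.
  V = {[india], [juliett]}: π^{-1}(V) = {india, juliett} ∉ τ ✗.
  V = {[hotel], [india], [juliett]}: π^{-1}(V) = {hotel, india, juliett} ∉ τ ✗.
  V = {[kilo=lima]}: π^{-1}(V) = {kilo, lima} ∉ τ ✗.
  V = {[hotel], [kilo=lima]}: π^{-1}(V) = {hotel, kilo, lima} ∉ τ ✗.
  V = {[india], [kilo=lima]}: π^{-1}(V) = {india, kilo, lima} ∉ τ ✗.
  V = {[hotel], [india], [kilo=lima]}: π^{-1}(V) = {hotel, india, kilo, lima} ∉ τ ✗.
  V = {[juliett], [kilo=lima]}: π^{-1}(V) = {juliett, kilo, lima} ∉ τ ✗.
  V = {[hotel], [juliett], [kilo=lima]}: π^{-1}(V) = {hotel, juliett, kilo, lima} ∉ τ ✗.
  V = {[india], [juliett], [kilo=lima]}: π^{-1}(V) = {india, juliett, kilo, lima} ∉ τ ✗.
  V = {[hotel], [india], [juliett], [kilo=lima]}: π^{-1}(V) = {hotel, india, juliett, kilo, lima} ∈ τ ✓.
Open sets in the quotient: τ_Q = {{}, {[india]}, {[hotel], [india], [juliett], [kilo=lima]}} (3 elements).


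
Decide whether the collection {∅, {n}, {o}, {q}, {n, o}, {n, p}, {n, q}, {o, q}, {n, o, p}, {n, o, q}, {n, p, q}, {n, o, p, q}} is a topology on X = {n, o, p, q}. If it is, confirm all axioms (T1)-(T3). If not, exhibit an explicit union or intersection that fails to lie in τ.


τ IS a topology on X.

Axiom (T1): ∅ ∈ τ? Yes; X ∈ τ? Yes.
Axiom (T2/T3): check pairwise unions and intersections of members of τ.
All pairwise intersections and unions checked — each lies in τ. Therefore τ satisfies (T1), (T2), (T3): it IS a topology on X.


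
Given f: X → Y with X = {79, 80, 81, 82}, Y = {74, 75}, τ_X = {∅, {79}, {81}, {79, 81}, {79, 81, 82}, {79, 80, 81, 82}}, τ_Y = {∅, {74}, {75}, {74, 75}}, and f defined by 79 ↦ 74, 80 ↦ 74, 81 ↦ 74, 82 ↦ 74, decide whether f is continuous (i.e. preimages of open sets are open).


f IS continuous.

Compute f^{-1}(U) for each U ∈ τ_Y:
  U = ∅: f^{-1}(U) = ∅ ∈ τ_X ✓.
  U = {74}: f^{-1}(U) = {79, 80, 81, 82} ∈ τ_X ✓.
  U = {75}: f^{-1}(U) = ∅ ∈ τ_X ✓.
  U = {74, 75}: f^{-1}(U) = {79, 80, 81, 82} ∈ τ_X ✓.
Every preimage lies in τ_X, so f IS continuous.


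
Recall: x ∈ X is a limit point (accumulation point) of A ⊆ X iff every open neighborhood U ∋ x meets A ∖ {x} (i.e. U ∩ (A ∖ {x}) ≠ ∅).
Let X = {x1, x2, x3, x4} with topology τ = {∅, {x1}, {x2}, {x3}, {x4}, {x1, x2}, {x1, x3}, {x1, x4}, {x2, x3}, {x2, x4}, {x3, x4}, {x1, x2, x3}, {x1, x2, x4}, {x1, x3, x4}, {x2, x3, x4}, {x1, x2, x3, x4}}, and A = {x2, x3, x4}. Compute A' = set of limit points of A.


A' = ∅

For each x ∈ X, list the open sets U ∈ τ with x ∈ U, then check whether U ∩ (A ∖ {x}) ≠ ∅ for every such U.
  x = x1: open {x1} ∋ x has {x1} ∩ (A ∖ {x1}) = ∅, so x is NOT a limit point.
  x = x2: open {x2} ∋ x has {x2} ∩ (A ∖ {x2}) = ∅, so x is NOT a limit point.
  x = x3: open {x3} ∋ x has {x3} ∩ (A ∖ {x3}) = ∅, so x is NOT a limit point.
  x = x4: open {x4} ∋ x has {x4} ∩ (A ∖ {x4}) = ∅, so x is NOT a limit point.
Collecting: A' = ∅.


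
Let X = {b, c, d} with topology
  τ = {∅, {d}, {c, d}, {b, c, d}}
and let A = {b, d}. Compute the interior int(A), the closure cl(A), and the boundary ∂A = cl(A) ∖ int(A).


int(A) = {d}, cl(A) = {b, c, d}, ∂A = {b, c}.

Closed sets in (X, τ) are complements of opens:
  closed(X, τ) = {∅, {b}, {b, c}, {b, c, d}}.
int(A) = ⋃ {U ∈ τ : U ⊆ A}. Opens contained in A: ∅, {d}.
Taking the union of these: int(A) = {d}.
cl(A) = ⋂ {C closed : A ⊆ C}. Closed sets containing A: {b, c, d}.
Intersecting these: cl(A) = {b, c, d}.
∂A = cl(A) ∖ int(A) = {b, c, d} ∖ {d} = {b, c}.


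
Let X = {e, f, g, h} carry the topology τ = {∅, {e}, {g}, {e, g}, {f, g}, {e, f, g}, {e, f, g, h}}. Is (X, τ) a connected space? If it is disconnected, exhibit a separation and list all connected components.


(X, τ) is connected.

Find clopen sets (U ∈ τ with X ∖ U ∈ τ):
  U = ∅, X ∖ U = {e, f, g, h} — both open, so U is clopen.
  U = {e, f, g, h}, X ∖ U = ∅ — both open, so U is clopen.
Only trivial clopens (∅ and X) exist, so (X, τ) is connected.
Compute connected components by grouping points that agree on all clopens:
  component: {e, f, g, h}


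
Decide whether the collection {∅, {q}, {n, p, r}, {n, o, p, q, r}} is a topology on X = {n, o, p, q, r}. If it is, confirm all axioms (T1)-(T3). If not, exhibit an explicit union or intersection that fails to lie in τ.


τ is NOT a topology on X.

Axiom (T1): ∅ ∈ τ? Yes; X ∈ τ? Yes.
Axiom (T2/T3): check pairwise unions and intersections of members of τ.
Counterexample for (T2): {q} ∪ {n, p, r} = {n, p, q, r} ∉ τ. Therefore τ is NOT a topology.


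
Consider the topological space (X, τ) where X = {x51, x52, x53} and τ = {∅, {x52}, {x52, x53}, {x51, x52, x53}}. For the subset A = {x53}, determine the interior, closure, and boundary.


int(A) = ∅, cl(A) = {x51, x53}, ∂A = {x51, x53}.

Closed sets in (X, τ) are complements of opens:
  closed(X, τ) = {∅, {x51}, {x51, x53}, {x51, x52, x53}}.
int(A) = ⋃ {U ∈ τ : U ⊆ A}. Opens contained in A: ∅.
Taking the union of these: int(A) = ∅.
cl(A) = ⋂ {C closed : A ⊆ C}. Closed sets containing A: {x51, x53}, {x51, x52, x53}.
Intersecting these: cl(A) = {x51, x53}.
∂A = cl(A) ∖ int(A) = {x51, x53} ∖ ∅ = {x51, x53}.


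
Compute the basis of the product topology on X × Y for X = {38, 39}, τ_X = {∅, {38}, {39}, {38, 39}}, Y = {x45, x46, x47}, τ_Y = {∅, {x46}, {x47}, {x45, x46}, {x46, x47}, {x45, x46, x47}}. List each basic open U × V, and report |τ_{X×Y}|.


Basis B = {∅ × ∅, {38} × {x46}, {38} × {x47}, {39} × {x46}, {39} × {x47}, {38} × {x45, x46}, {38} × {x46, x47}, {38, 39} × {x46}, {38, 39} × {x47}, {39} × {x45, x46}, {39} × {x46, x47}, {38} × {x45, x46, x47}, {39} × {x45, x46, x47}, {38, 39} × {x45, x46}, {38, 39} × {x46, x47}, {38, 39} × {x45, x46, x47}}; |τ_{X×Y}| = 36.

Enumerate products U × V with U ∈ τ_X, V ∈ τ_Y (deduplicated):
  ∅ × ∅ = {} (∅)
  {38} × {x46} = {(38,x46)}
  {38} × {x47} = {(38,x47)}
  {39} × {x46} = {(39,x46)}
  {39} × {x47} = {(39,x47)}
  {38} × {x45, x46} = {(38,x45), (38,x46)}
  {38} × {x46, x47} = {(38,x46), (38,x47)}
  {38, 39} × {x46} = {(38,x46), (39,x46)}
  {38, 39} × {x47} = {(38,x47), (39,x47)}
  {39} × {x45, x46} = {(39,x45), (39,x46)}
  {39} × {x46, x47} = {(39,x46), (39,x47)}
  {38} × {x45, x46, x47} = {(38,x45), (38,x46), (38,x47)}
  {39} × {x45, x46, x47} = {(39,x45), (39,x46), (39,x47)}
  {38, 39} × {x45, x46} = {(38,x45), (38,x46), (39,x45), (39,x46)}
  {38, 39} × {x46, x47} = {(38,x46), (38,x47), (39,x46), (39,x47)}
  {38, 39} × {x45, x46, x47} = {(38,x45), (38,x46), (38,x47), (39,x45), (39,x46), (39,x47)}
These 16 distinct sets form the basis B.
Close under arbitrary unions to get τ_{X×Y}; counting gives |τ_{X×Y}| = 36.


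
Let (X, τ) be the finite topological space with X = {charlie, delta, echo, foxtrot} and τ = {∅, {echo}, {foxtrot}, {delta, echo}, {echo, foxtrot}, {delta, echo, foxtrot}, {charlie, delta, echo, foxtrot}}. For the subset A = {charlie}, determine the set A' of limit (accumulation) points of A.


A' = ∅

For each x ∈ X, list the open sets U ∈ τ with x ∈ U, then check whether U ∩ (A ∖ {x}) ≠ ∅ for every such U.
  x = charlie: open {charlie, delta, echo, foxtrot} ∋ x has {charlie, delta, echo, foxtrot} ∩ (A ∖ {charlie}) = ∅, so x is NOT a limit point.
  x = delta: open {delta, echo} ∋ x has {delta, echo} ∩ (A ∖ {delta}) = ∅, so x is NOT a limit point.
  x = echo: open {echo} ∋ x has {echo} ∩ (A ∖ {echo}) = ∅, so x is NOT a limit point.
  x = foxtrot: open {foxtrot} ∋ x has {foxtrot} ∩ (A ∖ {foxtrot}) = ∅, so x is NOT a limit point.
Collecting: A' = ∅.


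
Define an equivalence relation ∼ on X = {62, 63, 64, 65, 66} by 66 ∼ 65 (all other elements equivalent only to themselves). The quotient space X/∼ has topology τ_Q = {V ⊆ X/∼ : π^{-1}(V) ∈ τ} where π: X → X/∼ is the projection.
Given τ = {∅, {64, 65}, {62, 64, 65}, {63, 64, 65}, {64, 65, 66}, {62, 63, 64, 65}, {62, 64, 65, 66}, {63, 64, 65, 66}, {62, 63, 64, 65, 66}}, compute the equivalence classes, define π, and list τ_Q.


X/∼ = {[62], [63], [64], [65=66]}; |τ_Q| = 5.

Equivalence classes: [62], [63], [64], [65=66].
Quotient map π: X → X/∼ sends 62 ↦ [62], 63 ↦ [63], 64 ↦ [64], 65 ↦ [65=66], 66 ↦ [65=66].
For each subset V ⊆ X/∼, compute π^{-1}(V) ⊆ X and check whether π^{-1}(V) ∈ τ. V is open in τ_Q iff π^{-1}(V) ∈ τ.
  V = {}: π^{-1}(V) = ∅ ∈ τ ✓.
  V = {[62]}: π^{-1}(V) = {62} ∉ τ ✗.
  V = {[63]}: π^{-1}(V) = {63} ∉ τ ✗.
  V = {[62], [63]}: π^{-1}(V) = {62, 63} ∉ τ ✗.
  V = {[64]}: π^{-1}(V) = {64} ∉ τ ✗.
  V = {[62], [64]}: π^{-1}(V) = {62, 64} ∉ τ ✗.
  V = {[63], [64]}: π^{-1}(V) = {63, 64} ∉ τ ✗.
  V = {[62], [63], [64]}: π^{-1}(V) = {62, 63, 64} ∉ τ ✗.
  V = {[65=66]}: π^{-1}(V) = {65, 66} ∉ τ ✗.
  V = {[62], [65=66]}: π^{-1}(V) = {62, 65, 66} ∉ τ ✗.
  V = {[63], [65=66]}: π^{-1}(V) = {63, 65, 66} ∉ τ ✗.
  V = {[62], [63], [65=66]}: π^{-1}(V) = {62, 63, 65, 66} ∉ τ ✗.
  V = {[64], [65=66]}: π^{-1}(V) = {64, 65, 66} ∈ τ ✓.
  V = {[62], [64], [65=66]}: π^{-1}(V) = {62, 64, 65, 66} ∈ τ ✓.
  V = {[63], [64], [65=66]}: π^{-1}(V) = {63, 64, 65, 66} ∈ τ ✓.
  V = {[62], [63], [64], [65=66]}: π^{-1}(V) = {62, 63, 64, 65, 66} ∈ τ ✓.
Open sets in the quotient: τ_Q = {{}, {[64], [65=66]}, {[62], [64], [65=66]}, {[63], [64], [65=66]}, {[62], [63], [64], [65=66]}} (5 elements).


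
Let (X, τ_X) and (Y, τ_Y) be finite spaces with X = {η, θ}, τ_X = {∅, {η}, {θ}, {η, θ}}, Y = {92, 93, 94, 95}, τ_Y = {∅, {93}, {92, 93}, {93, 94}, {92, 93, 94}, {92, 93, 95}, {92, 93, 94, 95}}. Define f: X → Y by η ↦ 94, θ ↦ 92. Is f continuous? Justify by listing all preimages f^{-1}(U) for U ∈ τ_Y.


f IS continuous.

Compute f^{-1}(U) for each U ∈ τ_Y:
  U = ∅: f^{-1}(U) = ∅ ∈ τ_X ✓.
  U = {93}: f^{-1}(U) = ∅ ∈ τ_X ✓.
  U = {92, 93}: f^{-1}(U) = {θ} ∈ τ_X ✓.
  U = {93, 94}: f^{-1}(U) = {η} ∈ τ_X ✓.
  U = {92, 93, 94}: f^{-1}(U) = {η, θ} ∈ τ_X ✓.
  U = {92, 93, 95}: f^{-1}(U) = {θ} ∈ τ_X ✓.
  U = {92, 93, 94, 95}: f^{-1}(U) = {η, θ} ∈ τ_X ✓.
Every preimage lies in τ_X, so f IS continuous.


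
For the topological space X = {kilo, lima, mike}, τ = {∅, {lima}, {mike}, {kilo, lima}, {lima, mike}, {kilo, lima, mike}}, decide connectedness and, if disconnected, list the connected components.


(X, τ) is disconnected; components = [{mike}, {kilo, lima}].

Find clopen sets (U ∈ τ with X ∖ U ∈ τ):
  U = ∅, X ∖ U = {kilo, lima, mike} — both open, so U is clopen.
  U = {mike}, X ∖ U = {kilo, lima} — both open, so U is clopen.
  U = {kilo, lima}, X ∖ U = {mike} — both open, so U is clopen.
  U = {kilo, lima, mike}, X ∖ U = ∅ — both open, so U is clopen.
Nontrivial clopen(s) exist: e.g. {mike}. So (X, τ) is disconnected.
Compute connected components by grouping points that agree on all clopens:
  component: {mike}
  component: {kilo, lima}


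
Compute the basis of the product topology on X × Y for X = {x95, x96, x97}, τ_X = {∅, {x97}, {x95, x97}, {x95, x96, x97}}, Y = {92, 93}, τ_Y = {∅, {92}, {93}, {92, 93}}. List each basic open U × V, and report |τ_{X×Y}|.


Basis B = {∅ × ∅, {x97} × {92}, {x97} × {93}, {x95, x97} × {92}, {x95, x97} × {93}, {x97} × {92, 93}, {x95, x96, x97} × {92}, {x95, x96, x97} × {93}, {x95, x97} × {92, 93}, {x95, x96, x97} × {92, 93}}; |τ_{X×Y}| = 16.

Enumerate products U × V with U ∈ τ_X, V ∈ τ_Y (deduplicated):
  ∅ × ∅ = {} (∅)
  {x97} × {92} = {(x97,92)}
  {x97} × {93} = {(x97,93)}
  {x95, x97} × {92} = {(x95,92), (x97,92)}
  {x95, x97} × {93} = {(x95,93), (x97,93)}
  {x97} × {92, 93} = {(x97,92), (x97,93)}
  {x95, x96, x97} × {92} = {(x95,92), (x96,92), (x97,92)}
  {x95, x96, x97} × {93} = {(x95,93), (x96,93), (x97,93)}
  {x95, x97} × {92, 93} = {(x95,92), (x95,93), (x97,92), (x97,93)}
  {x95, x96, x97} × {92, 93} = {(x95,92), (x95,93), (x96,92), (x96,93), (x97,92), (x97,93)}
These 10 distinct sets form the basis B.
Close under arbitrary unions to get τ_{X×Y}; counting gives |τ_{X×Y}| = 16.


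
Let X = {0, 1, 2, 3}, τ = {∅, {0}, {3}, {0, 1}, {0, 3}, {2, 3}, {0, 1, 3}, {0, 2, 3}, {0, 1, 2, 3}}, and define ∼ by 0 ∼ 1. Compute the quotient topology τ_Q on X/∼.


X/∼ = {[0=1], [2], [3]}; |τ_Q| = 6.

Equivalence classes: [0=1], [2], [3].
Quotient map π: X → X/∼ sends 0 ↦ [0=1], 1 ↦ [0=1], 2 ↦ [2], 3 ↦ [3].
For each subset V ⊆ X/∼, compute π^{-1}(V) ⊆ X and check whether π^{-1}(V) ∈ τ. V is open in τ_Q iff π^{-1}(V) ∈ τ.
  V = {}: π^{-1}(V) = ∅ ∈ τ ✓.
  V = {[0=1]}: π^{-1}(V) = {0, 1} ∈ τ ✓.
  V = {[2]}: π^{-1}(V) = {2} ∉ τ ✗.
  V = {[0=1], [2]}: π^{-1}(V) = {0, 1, 2} ∉ τ ✗.
  V = {[3]}: π^{-1}(V) = {3} ∈ τ ✓.
  V = {[0=1], [3]}: π^{-1}(V) = {0, 1, 3} ∈ τ ✓.
  V = {[2], [3]}: π^{-1}(V) = {2, 3} ∈ τ ✓.
  V = {[0=1], [2], [3]}: π^{-1}(V) = {0, 1, 2, 3} ∈ τ ✓.
Open sets in the quotient: τ_Q = {{}, {[0=1]}, {[3]}, {[0=1], [3]}, {[2], [3]}, {[0=1], [2], [3]}} (6 elements).


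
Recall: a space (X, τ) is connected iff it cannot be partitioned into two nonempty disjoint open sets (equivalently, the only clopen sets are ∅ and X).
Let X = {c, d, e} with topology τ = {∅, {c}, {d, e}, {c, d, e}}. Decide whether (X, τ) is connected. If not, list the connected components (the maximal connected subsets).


(X, τ) is disconnected; components = [{c}, {d, e}].

Find clopen sets (U ∈ τ with X ∖ U ∈ τ):
  U = ∅, X ∖ U = {c, d, e} — both open, so U is clopen.
  U = {c}, X ∖ U = {d, e} — both open, so U is clopen.
  U = {d, e}, X ∖ U = {c} — both open, so U is clopen.
  U = {c, d, e}, X ∖ U = ∅ — both open, so U is clopen.
Nontrivial clopen(s) exist: e.g. {c}. So (X, τ) is disconnected.
Compute connected components by grouping points that agree on all clopens:
  component: {c}
  component: {d, e}


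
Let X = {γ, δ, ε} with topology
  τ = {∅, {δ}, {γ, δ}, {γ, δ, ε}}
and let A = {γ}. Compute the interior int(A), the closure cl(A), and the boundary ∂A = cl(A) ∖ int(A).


int(A) = ∅, cl(A) = {γ, ε}, ∂A = {γ, ε}.

Closed sets in (X, τ) are complements of opens:
  closed(X, τ) = {∅, {ε}, {γ, ε}, {γ, δ, ε}}.
int(A) = ⋃ {U ∈ τ : U ⊆ A}. Opens contained in A: ∅.
Taking the union of these: int(A) = ∅.
cl(A) = ⋂ {C closed : A ⊆ C}. Closed sets containing A: {γ, ε}, {γ, δ, ε}.
Intersecting these: cl(A) = {γ, ε}.
∂A = cl(A) ∖ int(A) = {γ, ε} ∖ ∅ = {γ, ε}.


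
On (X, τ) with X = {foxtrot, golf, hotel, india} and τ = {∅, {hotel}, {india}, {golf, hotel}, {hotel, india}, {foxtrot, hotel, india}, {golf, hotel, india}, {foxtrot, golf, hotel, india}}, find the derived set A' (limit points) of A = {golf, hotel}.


A' = {foxtrot, golf}

For each x ∈ X, list the open sets U ∈ τ with x ∈ U, then check whether U ∩ (A ∖ {x}) ≠ ∅ for every such U.
  x = foxtrot: opens ∋ x are {foxtrot, hotel, india}, {foxtrot, golf, hotel, india}; each meets A ∖ {foxtrot}, so x IS a limit point.
  x = golf: opens ∋ x are {golf, hotel}, {golf, hotel, india}, {foxtrot, golf, hotel, india}; each meets A ∖ {golf}, so x IS a limit point.
  x = hotel: open {hotel} ∋ x has {hotel} ∩ (A ∖ {hotel}) = ∅, so x is NOT a limit point.
  x = india: open {india} ∋ x has {india} ∩ (A ∖ {india}) = ∅, so x is NOT a limit point.
Collecting: A' = {foxtrot, golf}.


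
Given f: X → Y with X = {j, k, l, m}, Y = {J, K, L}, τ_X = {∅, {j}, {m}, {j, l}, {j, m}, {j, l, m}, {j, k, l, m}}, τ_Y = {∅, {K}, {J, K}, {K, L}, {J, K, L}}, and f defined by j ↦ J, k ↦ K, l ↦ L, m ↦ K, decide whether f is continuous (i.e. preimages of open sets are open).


f is NOT continuous.

Compute f^{-1}(U) for each U ∈ τ_Y:
  U = ∅: f^{-1}(U) = ∅ ∈ τ_X ✓.
  U = {K}: f^{-1}(U) = {k, m} ∉ τ_X ✗.
  U = {J, K}: f^{-1}(U) = {j, k, m} ∉ τ_X ✗.
  U = {K, L}: f^{-1}(U) = {k, l, m} ∉ τ_X ✗.
  U = {J, K, L}: f^{-1}(U) = {j, k, l, m} ∈ τ_X ✓.
Found U = {K} with f^{-1}(U) = {k, m} not in τ_X. Therefore f is NOT continuous.


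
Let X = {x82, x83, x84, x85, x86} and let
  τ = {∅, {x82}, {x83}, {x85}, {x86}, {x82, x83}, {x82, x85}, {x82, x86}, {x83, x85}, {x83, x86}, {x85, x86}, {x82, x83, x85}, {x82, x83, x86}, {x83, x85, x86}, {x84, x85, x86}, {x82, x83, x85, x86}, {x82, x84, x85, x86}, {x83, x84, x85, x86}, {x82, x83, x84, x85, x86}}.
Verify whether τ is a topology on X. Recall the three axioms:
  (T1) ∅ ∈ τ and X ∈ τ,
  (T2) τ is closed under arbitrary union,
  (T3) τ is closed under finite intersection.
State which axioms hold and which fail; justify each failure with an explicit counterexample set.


τ is NOT a topology on X.

Axiom (T1): ∅ ∈ τ? Yes; X ∈ τ? Yes.
Axiom (T2/T3): check pairwise unions and intersections of members of τ.
Counterexample for (T2): {x82} ∪ {x85, x86} = {x82, x85, x86} ∉ τ. Therefore τ is NOT a topology.


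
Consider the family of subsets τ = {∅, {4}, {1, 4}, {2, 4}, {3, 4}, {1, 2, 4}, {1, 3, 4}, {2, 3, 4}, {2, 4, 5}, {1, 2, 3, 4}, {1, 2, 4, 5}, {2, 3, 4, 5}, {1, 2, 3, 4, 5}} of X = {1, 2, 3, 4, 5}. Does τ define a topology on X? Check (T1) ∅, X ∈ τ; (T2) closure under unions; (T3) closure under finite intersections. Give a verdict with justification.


τ IS a topology on X.

Axiom (T1): ∅ ∈ τ? Yes; X ∈ τ? Yes.
Axiom (T2/T3): check pairwise unions and intersections of members of τ.
All pairwise intersections and unions checked — each lies in τ. Therefore τ satisfies (T1), (T2), (T3): it IS a topology on X.


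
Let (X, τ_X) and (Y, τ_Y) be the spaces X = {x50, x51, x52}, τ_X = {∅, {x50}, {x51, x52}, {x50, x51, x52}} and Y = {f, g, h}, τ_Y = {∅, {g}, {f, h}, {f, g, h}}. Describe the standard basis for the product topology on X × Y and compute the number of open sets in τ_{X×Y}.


Basis B = {∅ × ∅, {x50} × {g}, {x50} × {f, h}, {x51, x52} × {g}, {x50} × {f, g, h}, {x50, x51, x52} × {g}, {x51, x52} × {f, h}, {x50, x51, x52} × {f, h}, {x51, x52} × {f, g, h}, {x50, x51, x52} × {f, g, h}}; |τ_{X×Y}| = 16.

Enumerate products U × V with U ∈ τ_X, V ∈ τ_Y (deduplicated):
  ∅ × ∅ = {} (∅)
  {x50} × {g} = {(x50,g)}
  {x50} × {f, h} = {(x50,f), (x50,h)}
  {x51, x52} × {g} = {(x51,g), (x52,g)}
  {x50} × {f, g, h} = {(x50,f), (x50,g), (x50,h)}
  {x50, x51, x52} × {g} = {(x50,g), (x51,g), (x52,g)}
  {x51, x52} × {f, h} = {(x51,f), (x51,h), (x52,f), (x52,h)}
  {x50, x51, x52} × {f, h} = {(x50,f), (x50,h), (x51,f), (x51,h), (x52,f), (x52,h)}
  {x51, x52} × {f, g, h} = {(x51,f), (x51,g), (x51,h), (x52,f), (x52,g), (x52,h)}
  {x50, x51, x52} × {f, g, h} = {(x50,f), (x50,g), (x50,h), (x51,f), (x51,g), (x51,h), (x52,f), (x52,g), (x52,h)}
These 10 distinct sets form the basis B.
Close under arbitrary unions to get τ_{X×Y}; counting gives |τ_{X×Y}| = 16.


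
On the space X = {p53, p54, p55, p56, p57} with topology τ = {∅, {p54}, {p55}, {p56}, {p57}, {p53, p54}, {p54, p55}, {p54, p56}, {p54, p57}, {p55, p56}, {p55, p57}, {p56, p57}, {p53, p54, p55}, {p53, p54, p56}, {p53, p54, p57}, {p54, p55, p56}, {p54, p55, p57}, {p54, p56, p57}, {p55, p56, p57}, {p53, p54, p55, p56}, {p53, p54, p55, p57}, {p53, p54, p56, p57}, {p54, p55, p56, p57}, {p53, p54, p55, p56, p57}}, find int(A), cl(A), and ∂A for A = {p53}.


int(A) = ∅, cl(A) = {p53}, ∂A = {p53}.

Closed sets in (X, τ) are complements of opens:
  closed(X, τ) = {∅, {p53}, {p55}, {p56}, {p57}, {p53, p54}, {p53, p55}, {p53, p56}, {p53, p57}, {p55, p56}, {p55, p57}, {p56, p57}, {p53, p54, p55}, {p53, p54, p56}, {p53, p54, p57}, {p53, p55, p56}, {p53, p55, p57}, {p53, p56, p57}, {p55, p56, p57}, {p53, p54, p55, p56}, {p53, p54, p55, p57}, {p53, p54, p56, p57}, {p53, p55, p56, p57}, {p53, p54, p55, p56, p57}}.
int(A) = ⋃ {U ∈ τ : U ⊆ A}. Opens contained in A: ∅.
Taking the union of these: int(A) = ∅.
cl(A) = ⋂ {C closed : A ⊆ C}. Closed sets containing A: {p53}, {p53, p54}, {p53, p55}, {p53, p56}, {p53, p57}, {p53, p54, p55}, {p53, p54, p56}, {p53, p54, p57}, {p53, p55, p56}, {p53, p55, p57}, {p53, p56, p57}, {p53, p54, p55, p56}, {p53, p54, p55, p57}, {p53, p54, p56, p57}, {p53, p55, p56, p57}, {p53, p54, p55, p56, p57}.
Intersecting these: cl(A) = {p53}.
∂A = cl(A) ∖ int(A) = {p53} ∖ ∅ = {p53}.


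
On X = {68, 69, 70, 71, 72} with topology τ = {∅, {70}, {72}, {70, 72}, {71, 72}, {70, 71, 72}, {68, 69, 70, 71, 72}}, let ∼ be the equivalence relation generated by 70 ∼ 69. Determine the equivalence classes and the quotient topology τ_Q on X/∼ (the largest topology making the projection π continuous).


X/∼ = {[68], [69=70], [71], [72]}; |τ_Q| = 4.

Equivalence classes: [68], [69=70], [71], [72].
Quotient map π: X → X/∼ sends 68 ↦ [68], 69 ↦ [69=70], 70 ↦ [69=70], 71 ↦ [71], 72 ↦ [72].
For each subset V ⊆ X/∼, compute π^{-1}(V) ⊆ X and check whether π^{-1}(V) ∈ τ. V is open in τ_Q iff π^{-1}(V) ∈ τ.
  V = {}: π^{-1}(V) = ∅ ∈ τ ✓.
  V = {[68]}: π^{-1}(V) = {68} ∉ τ ✗.
  V = {[69=70]}: π^{-1}(V) = {69, 70} ∉ τ ✗.
  V = {[68], [69=70]}: π^{-1}(V) = {68, 69, 70} ∉ τ ✗.
  V = {[71]}: π^{-1}(V) = {71} ∉ τ ✗.
  V = {[68], [71]}: π^{-1}(V) = {68, 71} ∉ τ ✗.
  V = {[69=70], [71]}: π^{-1}(V) = {69, 70, 71} ∉ τ ✗.
  V = {[68], [69=70], [71]}: π^{-1}(V) = {68, 69, 70, 71} ∉ τ ✗.
  V = {[72]}: π^{-1}(V) = {72} ∈ τ ✓.
  V = {[68], [72]}: π^{-1}(V) = {68, 72} ∉ τ ✗.
  V = {[69=70], [72]}: π^{-1}(V) = {69, 70, 72} ∉ τ ✗.
  V = {[68], [69=70], [72]}: π^{-1}(V) = {68, 69, 70, 72} ∉ τ ✗.
  V = {[71], [72]}: π^{-1}(V) = {71, 72} ∈ τ ✓.
  V = {[68], [71], [72]}: π^{-1}(V) = {68, 71, 72} ∉ τ ✗.
  V = {[69=70], [71], [72]}: π^{-1}(V) = {69, 70, 71, 72} ∉ τ ✗.
  V = {[68], [69=70], [71], [72]}: π^{-1}(V) = {68, 69, 70, 71, 72} ∈ τ ✓.
Open sets in the quotient: τ_Q = {{}, {[72]}, {[71], [72]}, {[68], [69=70], [71], [72]}} (4 elements).


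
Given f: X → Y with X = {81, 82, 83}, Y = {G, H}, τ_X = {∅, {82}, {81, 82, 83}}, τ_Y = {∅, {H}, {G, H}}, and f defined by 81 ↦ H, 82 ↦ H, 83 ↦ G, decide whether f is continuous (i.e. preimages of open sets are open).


f is NOT continuous.

Compute f^{-1}(U) for each U ∈ τ_Y:
  U = ∅: f^{-1}(U) = ∅ ∈ τ_X ✓.
  U = {H}: f^{-1}(U) = {81, 82} ∉ τ_X ✗.
  U = {G, H}: f^{-1}(U) = {81, 82, 83} ∈ τ_X ✓.
Found U = {H} with f^{-1}(U) = {81, 82} not in τ_X. Therefore f is NOT continuous.


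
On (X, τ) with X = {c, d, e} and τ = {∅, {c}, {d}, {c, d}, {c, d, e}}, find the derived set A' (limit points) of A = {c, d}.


A' = {e}

For each x ∈ X, list the open sets U ∈ τ with x ∈ U, then check whether U ∩ (A ∖ {x}) ≠ ∅ for every such U.
  x = c: open {c} ∋ x has {c} ∩ (A ∖ {c}) = ∅, so x is NOT a limit point.
  x = d: open {d} ∋ x has {d} ∩ (A ∖ {d}) = ∅, so x is NOT a limit point.
  x = e: opens ∋ x are {c, d, e}; each meets A ∖ {e}, so x IS a limit point.
Collecting: A' = {e}.


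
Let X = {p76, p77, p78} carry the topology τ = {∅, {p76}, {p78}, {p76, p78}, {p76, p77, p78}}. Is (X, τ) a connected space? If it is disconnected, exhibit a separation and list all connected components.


(X, τ) is connected.

Find clopen sets (U ∈ τ with X ∖ U ∈ τ):
  U = ∅, X ∖ U = {p76, p77, p78} — both open, so U is clopen.
  U = {p76, p77, p78}, X ∖ U = ∅ — both open, so U is clopen.
Only trivial clopens (∅ and X) exist, so (X, τ) is connected.
Compute connected components by grouping points that agree on all clopens:
  component: {p76, p77, p78}


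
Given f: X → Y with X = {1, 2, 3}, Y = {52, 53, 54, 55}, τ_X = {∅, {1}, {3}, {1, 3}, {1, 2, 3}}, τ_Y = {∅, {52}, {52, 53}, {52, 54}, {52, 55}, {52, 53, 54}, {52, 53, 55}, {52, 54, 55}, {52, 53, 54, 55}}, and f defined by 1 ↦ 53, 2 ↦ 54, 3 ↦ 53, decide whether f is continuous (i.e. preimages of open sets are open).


f is NOT continuous.

Compute f^{-1}(U) for each U ∈ τ_Y:
  U = ∅: f^{-1}(U) = ∅ ∈ τ_X ✓.
  U = {52}: f^{-1}(U) = ∅ ∈ τ_X ✓.
  U = {52, 53}: f^{-1}(U) = {1, 3} ∈ τ_X ✓.
  U = {52, 54}: f^{-1}(U) = {2} ∉ τ_X ✗.
  U = {52, 55}: f^{-1}(U) = ∅ ∈ τ_X ✓.
  U = {52, 53, 54}: f^{-1}(U) = {1, 2, 3} ∈ τ_X ✓.
  U = {52, 53, 55}: f^{-1}(U) = {1, 3} ∈ τ_X ✓.
  U = {52, 54, 55}: f^{-1}(U) = {2} ∉ τ_X ✗.
  U = {52, 53, 54, 55}: f^{-1}(U) = {1, 2, 3} ∈ τ_X ✓.
Found U = {52, 54} with f^{-1}(U) = {2} not in τ_X. Therefore f is NOT continuous.


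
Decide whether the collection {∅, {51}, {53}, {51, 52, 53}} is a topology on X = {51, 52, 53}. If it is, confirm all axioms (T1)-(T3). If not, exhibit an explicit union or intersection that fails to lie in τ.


τ is NOT a topology on X.

Axiom (T1): ∅ ∈ τ? Yes; X ∈ τ? Yes.
Axiom (T2/T3): check pairwise unions and intersections of members of τ.
Counterexample for (T2): {51} ∪ {53} = {51, 53} ∉ τ. Therefore τ is NOT a topology.


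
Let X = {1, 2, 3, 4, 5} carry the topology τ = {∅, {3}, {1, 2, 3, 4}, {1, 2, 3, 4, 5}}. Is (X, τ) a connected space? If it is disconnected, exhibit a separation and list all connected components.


(X, τ) is connected.

Find clopen sets (U ∈ τ with X ∖ U ∈ τ):
  U = ∅, X ∖ U = {1, 2, 3, 4, 5} — both open, so U is clopen.
  U = {1, 2, 3, 4, 5}, X ∖ U = ∅ — both open, so U is clopen.
Only trivial clopens (∅ and X) exist, so (X, τ) is connected.
Compute connected components by grouping points that agree on all clopens:
  component: {1, 2, 3, 4, 5}


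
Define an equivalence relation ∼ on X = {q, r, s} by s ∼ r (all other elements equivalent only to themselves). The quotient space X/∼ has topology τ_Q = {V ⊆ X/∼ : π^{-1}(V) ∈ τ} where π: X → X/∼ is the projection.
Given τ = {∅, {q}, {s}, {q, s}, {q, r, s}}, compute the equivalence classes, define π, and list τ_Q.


X/∼ = {[q], [r=s]}; |τ_Q| = 3.

Equivalence classes: [q], [r=s].
Quotient map π: X → X/∼ sends q ↦ [q], r ↦ [r=s], s ↦ [r=s].
For each subset V ⊆ X/∼, compute π^{-1}(V) ⊆ X and check whether π^{-1}(V) ∈ τ. V is open in τ_Q iff π^{-1}(V) ∈ τ.
  V = {}: π^{-1}(V) = ∅ ∈ τ ✓.
  V = {[q]}: π^{-1}(V) = {q} ∈ τ ✓.
  V = {[r=s]}: π^{-1}(V) = {r, s} ∉ τ ✗.
  V = {[q], [r=s]}: π^{-1}(V) = {q, r, s} ∈ τ ✓.
Open sets in the quotient: τ_Q = {{}, {[q]}, {[q], [r=s]}} (3 elements).


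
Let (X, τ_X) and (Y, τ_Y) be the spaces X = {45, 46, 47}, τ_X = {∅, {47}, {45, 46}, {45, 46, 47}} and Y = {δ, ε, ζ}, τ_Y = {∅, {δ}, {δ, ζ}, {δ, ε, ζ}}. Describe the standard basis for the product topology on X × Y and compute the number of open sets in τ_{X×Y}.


Basis B = {∅ × ∅, {47} × {δ}, {45, 46} × {δ}, {47} × {δ, ζ}, {45, 46, 47} × {δ}, {47} × {δ, ε, ζ}, {45, 46} × {δ, ζ}, {45, 46} × {δ, ε, ζ}, {45, 46, 47} × {δ, ζ}, {45, 46, 47} × {δ, ε, ζ}}; |τ_{X×Y}| = 16.

Enumerate products U × V with U ∈ τ_X, V ∈ τ_Y (deduplicated):
  ∅ × ∅ = {} (∅)
  {47} × {δ} = {(47,δ)}
  {45, 46} × {δ} = {(45,δ), (46,δ)}
  {47} × {δ, ζ} = {(47,δ), (47,ζ)}
  {45, 46, 47} × {δ} = {(45,δ), (46,δ), (47,δ)}
  {47} × {δ, ε, ζ} = {(47,δ), (47,ε), (47,ζ)}
  {45, 46} × {δ, ζ} = {(45,δ), (45,ζ), (46,δ), (46,ζ)}
  {45, 46} × {δ, ε, ζ} = {(45,δ), (45,ε), (45,ζ), (46,δ), (46,ε), (46,ζ)}
  {45, 46, 47} × {δ, ζ} = {(45,δ), (45,ζ), (46,δ), (46,ζ), (47,δ), (47,ζ)}
  {45, 46, 47} × {δ, ε, ζ} = {(45,δ), (45,ε), (45,ζ), (46,δ), (46,ε), (46,ζ), (47,δ), (47,ε), (47,ζ)}
These 10 distinct sets form the basis B.
Close under arbitrary unions to get τ_{X×Y}; counting gives |τ_{X×Y}| = 16.


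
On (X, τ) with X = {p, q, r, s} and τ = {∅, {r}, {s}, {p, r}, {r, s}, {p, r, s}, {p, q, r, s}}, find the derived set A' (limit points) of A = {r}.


A' = {p, q}

For each x ∈ X, list the open sets U ∈ τ with x ∈ U, then check whether U ∩ (A ∖ {x}) ≠ ∅ for every such U.
  x = p: opens ∋ x are {p, r}, {p, r, s}, {p, q, r, s}; each meets A ∖ {p}, so x IS a limit point.
  x = q: opens ∋ x are {p, q, r, s}; each meets A ∖ {q}, so x IS a limit point.
  x = r: open {r} ∋ x has {r} ∩ (A ∖ {r}) = ∅, so x is NOT a limit point.
  x = s: open {s} ∋ x has {s} ∩ (A ∖ {s}) = ∅, so x is NOT a limit point.
Collecting: A' = {p, q}.


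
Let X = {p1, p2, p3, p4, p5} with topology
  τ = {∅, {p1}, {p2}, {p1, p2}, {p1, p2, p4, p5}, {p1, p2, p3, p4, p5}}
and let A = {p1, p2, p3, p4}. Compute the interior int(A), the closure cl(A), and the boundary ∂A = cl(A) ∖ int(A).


int(A) = {p1, p2}, cl(A) = {p1, p2, p3, p4, p5}, ∂A = {p3, p4, p5}.

Closed sets in (X, τ) are complements of opens:
  closed(X, τ) = {∅, {p3}, {p3, p4, p5}, {p1, p3, p4, p5}, {p2, p3, p4, p5}, {p1, p2, p3, p4, p5}}.
int(A) = ⋃ {U ∈ τ : U ⊆ A}. Opens contained in A: ∅, {p1}, {p2}, {p1, p2}.
Taking the union of these: int(A) = {p1, p2}.
cl(A) = ⋂ {C closed : A ⊆ C}. Closed sets containing A: {p1, p2, p3, p4, p5}.
Intersecting these: cl(A) = {p1, p2, p3, p4, p5}.
∂A = cl(A) ∖ int(A) = {p1, p2, p3, p4, p5} ∖ {p1, p2} = {p3, p4, p5}.


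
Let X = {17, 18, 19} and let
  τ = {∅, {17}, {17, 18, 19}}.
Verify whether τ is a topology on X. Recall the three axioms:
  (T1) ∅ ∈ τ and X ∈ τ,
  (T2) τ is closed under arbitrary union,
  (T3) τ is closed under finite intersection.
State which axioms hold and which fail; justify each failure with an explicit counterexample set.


τ IS a topology on X.

Axiom (T1): ∅ ∈ τ? Yes; X ∈ τ? Yes.
Axiom (T2/T3): check pairwise unions and intersections of members of τ.
All pairwise intersections and unions checked — each lies in τ. Therefore τ satisfies (T1), (T2), (T3): it IS a topology on X.


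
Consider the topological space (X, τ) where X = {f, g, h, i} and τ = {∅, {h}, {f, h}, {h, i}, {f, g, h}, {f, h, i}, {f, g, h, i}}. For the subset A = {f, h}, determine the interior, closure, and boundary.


int(A) = {f, h}, cl(A) = {f, g, h, i}, ∂A = {g, i}.

Closed sets in (X, τ) are complements of opens:
  closed(X, τ) = {∅, {g}, {i}, {f, g}, {g, i}, {f, g, i}, {f, g, h, i}}.
int(A) = ⋃ {U ∈ τ : U ⊆ A}. Opens contained in A: ∅, {h}, {f, h}.
Taking the union of these: int(A) = {f, h}.
cl(A) = ⋂ {C closed : A ⊆ C}. Closed sets containing A: {f, g, h, i}.
Intersecting these: cl(A) = {f, g, h, i}.
∂A = cl(A) ∖ int(A) = {f, g, h, i} ∖ {f, h} = {g, i}.


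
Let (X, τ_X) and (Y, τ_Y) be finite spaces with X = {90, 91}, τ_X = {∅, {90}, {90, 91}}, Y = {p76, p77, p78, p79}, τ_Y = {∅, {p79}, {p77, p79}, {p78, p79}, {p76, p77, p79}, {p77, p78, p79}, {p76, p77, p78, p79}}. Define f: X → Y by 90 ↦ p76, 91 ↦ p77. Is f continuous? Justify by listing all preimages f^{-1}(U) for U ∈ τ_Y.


f is NOT continuous.

Compute f^{-1}(U) for each U ∈ τ_Y:
  U = ∅: f^{-1}(U) = ∅ ∈ τ_X ✓.
  U = {p79}: f^{-1}(U) = ∅ ∈ τ_X ✓.
  U = {p77, p79}: f^{-1}(U) = {91} ∉ τ_X ✗.
  U = {p78, p79}: f^{-1}(U) = ∅ ∈ τ_X ✓.
  U = {p76, p77, p79}: f^{-1}(U) = {90, 91} ∈ τ_X ✓.
  U = {p77, p78, p79}: f^{-1}(U) = {91} ∉ τ_X ✗.
  U = {p76, p77, p78, p79}: f^{-1}(U) = {90, 91} ∈ τ_X ✓.
Found U = {p77, p79} with f^{-1}(U) = {91} not in τ_X. Therefore f is NOT continuous.


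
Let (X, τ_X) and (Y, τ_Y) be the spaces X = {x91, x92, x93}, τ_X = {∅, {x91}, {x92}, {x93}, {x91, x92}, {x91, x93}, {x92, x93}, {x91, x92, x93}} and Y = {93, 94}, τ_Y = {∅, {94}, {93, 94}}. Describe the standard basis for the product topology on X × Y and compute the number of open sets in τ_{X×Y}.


Basis B = {∅ × ∅, {x91} × {94}, {x92} × {94}, {x93} × {94}, {x91} × {93, 94}, {x91, x92} × {94}, {x91, x93} × {94}, {x92} × {93, 94}, {x92, x93} × {94}, {x93} × {93, 94}, {x91, x92, x93} × {94}, {x91, x92} × {93, 94}, {x91, x93} × {93, 94}, {x92, x93} × {93, 94}, {x91, x92, x93} × {93, 94}}; |τ_{X×Y}| = 27.

Enumerate products U × V with U ∈ τ_X, V ∈ τ_Y (deduplicated):
  ∅ × ∅ = {} (∅)
  {x91} × {94} = {(x91,94)}
  {x92} × {94} = {(x92,94)}
  {x93} × {94} = {(x93,94)}
  {x91} × {93, 94} = {(x91,93), (x91,94)}
  {x91, x92} × {94} = {(x91,94), (x92,94)}
  {x91, x93} × {94} = {(x91,94), (x93,94)}
  {x92} × {93, 94} = {(x92,93), (x92,94)}
  {x92, x93} × {94} = {(x92,94), (x93,94)}
  {x93} × {93, 94} = {(x93,93), (x93,94)}
  {x91, x92, x93} × {94} = {(x91,94), (x92,94), (x93,94)}
  {x91, x92} × {93, 94} = {(x91,93), (x91,94), (x92,93), (x92,94)}
  {x91, x93} × {93, 94} = {(x91,93), (x91,94), (x93,93), (x93,94)}
  {x92, x93} × {93, 94} = {(x92,93), (x92,94), (x93,93), (x93,94)}
  {x91, x92, x93} × {93, 94} = {(x91,93), (x91,94), (x92,93), (x92,94), (x93,93), (x93,94)}
These 15 distinct sets form the basis B.
Close under arbitrary unions to get τ_{X×Y}; counting gives |τ_{X×Y}| = 27.


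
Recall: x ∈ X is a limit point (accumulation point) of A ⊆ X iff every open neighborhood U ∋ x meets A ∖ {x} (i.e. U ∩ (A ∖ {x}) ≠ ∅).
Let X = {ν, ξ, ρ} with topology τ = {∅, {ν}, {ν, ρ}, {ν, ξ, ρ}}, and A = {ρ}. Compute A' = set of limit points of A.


A' = {ξ}

For each x ∈ X, list the open sets U ∈ τ with x ∈ U, then check whether U ∩ (A ∖ {x}) ≠ ∅ for every such U.
  x = ν: open {ν} ∋ x has {ν} ∩ (A ∖ {ν}) = ∅, so x is NOT a limit point.
  x = ξ: opens ∋ x are {ν, ξ, ρ}; each meets A ∖ {ξ}, so x IS a limit point.
  x = ρ: open {ν, ρ} ∋ x has {ν, ρ} ∩ (A ∖ {ρ}) = ∅, so x is NOT a limit point.
Collecting: A' = {ξ}.


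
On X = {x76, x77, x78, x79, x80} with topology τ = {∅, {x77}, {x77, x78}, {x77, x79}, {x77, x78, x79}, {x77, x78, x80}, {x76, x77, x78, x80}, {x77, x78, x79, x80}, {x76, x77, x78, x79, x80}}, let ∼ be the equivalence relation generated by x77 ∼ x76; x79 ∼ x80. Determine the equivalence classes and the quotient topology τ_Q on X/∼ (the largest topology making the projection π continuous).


X/∼ = {[x76=x77], [x78], [x79=x80]}; |τ_Q| = 2.

Equivalence classes: [x76=x77], [x78], [x79=x80].
Quotient map π: X → X/∼ sends x76 ↦ [x76=x77], x77 ↦ [x76=x77], x78 ↦ [x78], x79 ↦ [x79=x80], x80 ↦ [x79=x80].
For each subset V ⊆ X/∼, compute π^{-1}(V) ⊆ X and check whether π^{-1}(V) ∈ τ. V is open in τ_Q iff π^{-1}(V) ∈ τ.
  V = {}: π^{-1}(V) = ∅ ∈ τ ✓.
  V = {[x76=x77]}: π^{-1}(V) = {x76, x77} ∉ τ ✗.
  V = {[x78]}: π^{-1}(V) = {x78} ∉ τ ✗.
  V = {[x76=x77], [x78]}: π^{-1}(V) = {x76, x77, x78} ∉ τ ✗.
  V = {[x79=x80]}: π^{-1}(V) = {x79, x80} ∉ τ ✗.
  V = {[x76=x77], [x79=x80]}: π^{-1}(V) = {x76, x77, x79, x80} ∉ τ ✗.
  V = {[x78], [x79=x80]}: π^{-1}(V) = {x78, x79, x80} ∉ τ ✗.
  V = {[x76=x77], [x78], [x79=x80]}: π^{-1}(V) = {x76, x77, x78, x79, x80} ∈ τ ✓.
Open sets in the quotient: τ_Q = {{}, {[x76=x77], [x78], [x79=x80]}} (2 elements).
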